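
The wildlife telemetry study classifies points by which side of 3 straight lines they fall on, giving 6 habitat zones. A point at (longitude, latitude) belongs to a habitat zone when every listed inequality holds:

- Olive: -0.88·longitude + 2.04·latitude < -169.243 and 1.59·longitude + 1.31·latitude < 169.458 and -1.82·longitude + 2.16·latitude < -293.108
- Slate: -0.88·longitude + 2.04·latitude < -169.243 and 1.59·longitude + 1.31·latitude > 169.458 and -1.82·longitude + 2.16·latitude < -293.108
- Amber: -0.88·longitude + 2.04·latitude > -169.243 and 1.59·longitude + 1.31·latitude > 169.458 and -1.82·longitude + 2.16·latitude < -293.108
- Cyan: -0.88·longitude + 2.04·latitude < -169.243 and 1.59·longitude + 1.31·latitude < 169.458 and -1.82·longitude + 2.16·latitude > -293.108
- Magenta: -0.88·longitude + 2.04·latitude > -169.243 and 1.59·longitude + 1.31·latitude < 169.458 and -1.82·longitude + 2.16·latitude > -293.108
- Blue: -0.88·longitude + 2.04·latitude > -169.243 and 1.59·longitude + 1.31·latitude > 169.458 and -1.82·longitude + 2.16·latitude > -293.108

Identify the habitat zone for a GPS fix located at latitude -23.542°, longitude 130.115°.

Blue

-0.88·130.115 + 2.04·-23.542 = -162.527, which is > -169.243
1.59·130.115 + 1.31·-23.542 = 176.043, which is > 169.458
-1.82·130.115 + 2.16·-23.542 = -287.660, which is > -293.108
This sign pattern matches Blue.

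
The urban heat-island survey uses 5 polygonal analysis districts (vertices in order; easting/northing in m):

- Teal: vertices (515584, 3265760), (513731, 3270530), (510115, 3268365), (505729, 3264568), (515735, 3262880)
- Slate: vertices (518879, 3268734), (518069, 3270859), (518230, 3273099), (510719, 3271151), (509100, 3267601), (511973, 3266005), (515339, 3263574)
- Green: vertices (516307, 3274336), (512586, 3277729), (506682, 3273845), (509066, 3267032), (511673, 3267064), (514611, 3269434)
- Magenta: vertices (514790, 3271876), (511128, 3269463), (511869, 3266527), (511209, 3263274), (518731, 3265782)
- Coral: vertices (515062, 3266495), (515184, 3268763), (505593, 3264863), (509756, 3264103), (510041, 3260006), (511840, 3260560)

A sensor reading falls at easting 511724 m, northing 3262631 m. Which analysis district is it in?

Cast a ray rightward from (511724, 3262631). For each polygon, the edges (by vertex number in listed order) whose endpoints lie on opposite sides of northing = 3262631, where each meets that height, and whether that is right or left of the point:
Teal: no edge straddles that height → 0 crossings.
Slate: no edge straddles that height → 0 crossings.
Green: no edge straddles that height → 0 crossings.
Magenta: no edge straddles that height → 0 crossings.
Coral: 4–5 at easting≈509858.4 (left), 6–1 at easting≈512964.3 (right) → 1 crossing.
Only Coral has an odd count, so the point is inside Coral.

Coral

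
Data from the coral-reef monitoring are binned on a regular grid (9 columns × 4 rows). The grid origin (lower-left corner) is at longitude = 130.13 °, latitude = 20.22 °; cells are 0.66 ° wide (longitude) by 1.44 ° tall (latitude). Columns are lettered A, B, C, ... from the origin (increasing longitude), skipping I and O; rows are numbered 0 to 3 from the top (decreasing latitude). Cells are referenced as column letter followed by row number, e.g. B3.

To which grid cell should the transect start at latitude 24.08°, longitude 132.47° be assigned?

Column index: ⌊(132.47 − 130.13) / 0.66⌋ = ⌊3.545⌋ = 3 → column D
Row offset from origin: ⌊(24.08 − 20.22) / 1.44⌋ = ⌊2.681⌋ = 2 → row 1 (counted from top)

D1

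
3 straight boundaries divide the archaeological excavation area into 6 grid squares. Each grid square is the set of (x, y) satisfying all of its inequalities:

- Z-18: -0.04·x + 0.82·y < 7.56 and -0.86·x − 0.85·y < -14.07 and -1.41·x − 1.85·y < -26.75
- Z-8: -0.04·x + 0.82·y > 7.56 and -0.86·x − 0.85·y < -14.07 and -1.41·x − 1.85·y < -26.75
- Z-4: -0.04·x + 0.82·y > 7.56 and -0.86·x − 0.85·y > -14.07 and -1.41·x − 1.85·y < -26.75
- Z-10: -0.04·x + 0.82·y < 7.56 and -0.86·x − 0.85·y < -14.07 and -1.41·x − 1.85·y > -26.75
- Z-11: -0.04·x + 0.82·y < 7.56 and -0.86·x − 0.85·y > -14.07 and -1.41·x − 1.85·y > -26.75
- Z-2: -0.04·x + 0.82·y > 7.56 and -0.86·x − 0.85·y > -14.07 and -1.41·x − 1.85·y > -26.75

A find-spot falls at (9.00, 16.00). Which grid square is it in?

-0.04·9.00 + 0.82·16.00 = 12.760, which is > 7.56
-0.86·9.00 − 0.85·16.00 = -21.340, which is < -14.07
-1.41·9.00 − 1.85·16.00 = -42.290, which is < -26.75
This sign pattern matches Z-8.

Z-8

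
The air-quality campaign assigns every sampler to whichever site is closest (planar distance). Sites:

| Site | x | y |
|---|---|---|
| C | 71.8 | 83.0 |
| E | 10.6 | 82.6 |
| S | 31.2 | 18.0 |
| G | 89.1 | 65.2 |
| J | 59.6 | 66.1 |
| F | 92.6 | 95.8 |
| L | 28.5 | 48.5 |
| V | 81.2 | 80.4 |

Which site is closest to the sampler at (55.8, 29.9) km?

Squared distances to each site:
C: 3075.610; E: 4820.330; S: 746.770; G: 2354.980; J: 1324.880; F: 5697.050; L: 1091.250; V: 3195.410.
Minimum at S.

S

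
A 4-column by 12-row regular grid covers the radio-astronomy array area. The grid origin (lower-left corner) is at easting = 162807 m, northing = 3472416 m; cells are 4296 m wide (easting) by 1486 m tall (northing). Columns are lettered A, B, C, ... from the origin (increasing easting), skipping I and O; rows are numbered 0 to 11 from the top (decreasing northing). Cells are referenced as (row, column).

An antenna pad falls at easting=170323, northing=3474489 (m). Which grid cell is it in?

Column index: ⌊(170323 − 162807) / 4296⌋ = ⌊1.750⌋ = 1 → column B
Row offset from origin: ⌊(3474489 − 3472416) / 1486⌋ = ⌊1.395⌋ = 1 → row 10 (counted from top)

(10, B)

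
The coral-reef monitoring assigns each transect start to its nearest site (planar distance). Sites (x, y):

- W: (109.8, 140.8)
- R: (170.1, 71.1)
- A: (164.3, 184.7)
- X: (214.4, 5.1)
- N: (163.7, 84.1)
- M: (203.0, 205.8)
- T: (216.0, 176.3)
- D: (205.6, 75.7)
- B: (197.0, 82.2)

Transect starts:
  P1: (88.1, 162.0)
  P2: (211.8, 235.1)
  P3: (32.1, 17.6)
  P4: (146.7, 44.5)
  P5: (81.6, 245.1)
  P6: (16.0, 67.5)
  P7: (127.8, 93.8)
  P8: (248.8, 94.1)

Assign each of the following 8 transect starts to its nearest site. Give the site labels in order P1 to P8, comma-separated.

W, M, W, R, A, W, N, D

P1 → W (d²=920.33)
P2 → M (d²=935.93)
P3 → W (d²=21215.53)
P4 → R (d²=1255.12)
P5 → A (d²=10487.45)
P6 → W (d²=14171.33)
P7 → N (d²=1382.90)
P8 → D (d²=2204.80)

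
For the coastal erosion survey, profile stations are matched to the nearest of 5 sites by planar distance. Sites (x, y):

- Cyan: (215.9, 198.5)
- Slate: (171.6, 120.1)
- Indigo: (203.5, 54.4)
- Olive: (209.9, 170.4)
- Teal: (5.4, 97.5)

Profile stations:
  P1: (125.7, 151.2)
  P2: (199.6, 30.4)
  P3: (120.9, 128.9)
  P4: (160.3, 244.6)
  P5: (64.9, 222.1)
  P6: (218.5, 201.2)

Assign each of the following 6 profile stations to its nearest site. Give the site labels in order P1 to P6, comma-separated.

Slate, Indigo, Slate, Cyan, Teal, Cyan

P1 → Slate (d²=3074.02)
P2 → Indigo (d²=591.21)
P3 → Slate (d²=2647.93)
P4 → Cyan (d²=5216.57)
P5 → Teal (d²=19065.41)
P6 → Cyan (d²=14.05)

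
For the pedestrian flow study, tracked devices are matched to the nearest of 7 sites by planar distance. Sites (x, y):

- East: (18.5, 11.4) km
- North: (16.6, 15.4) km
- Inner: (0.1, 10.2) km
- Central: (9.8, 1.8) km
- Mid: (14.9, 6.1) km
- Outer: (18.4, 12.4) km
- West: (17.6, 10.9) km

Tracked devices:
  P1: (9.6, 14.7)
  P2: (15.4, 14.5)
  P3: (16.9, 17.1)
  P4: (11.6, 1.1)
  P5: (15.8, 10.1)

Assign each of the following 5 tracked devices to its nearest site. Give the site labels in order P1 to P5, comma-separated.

P1 → North (d²=49.49)
P2 → North (d²=2.25)
P3 → North (d²=2.98)
P4 → Central (d²=3.73)
P5 → West (d²=3.88)

North, North, North, Central, West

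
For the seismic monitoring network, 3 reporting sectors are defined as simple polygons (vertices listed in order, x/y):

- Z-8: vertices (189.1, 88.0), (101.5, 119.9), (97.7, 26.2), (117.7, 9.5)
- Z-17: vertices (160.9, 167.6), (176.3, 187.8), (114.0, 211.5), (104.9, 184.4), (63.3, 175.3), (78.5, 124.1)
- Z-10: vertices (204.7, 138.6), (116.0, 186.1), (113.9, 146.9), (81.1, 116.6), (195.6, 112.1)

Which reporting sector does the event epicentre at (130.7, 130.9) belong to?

Cast a ray rightward from (130.7, 130.9). For each polygon, the edges (by vertex number in listed order) whose endpoints lie on opposite sides of y = 130.9, where each meets that height, and whether that is right or left of the point:
Z-8: no edge straddles that height → 0 crossings.
Z-17: 5–6 at x≈76.48 (left), 6–1 at x≈91.38 (left) → 0 crossings.
Z-10: 3–4 at x≈96.58 (left), 5–1 at x≈202.06 (right) → 1 crossing.
Only Z-10 has an odd count, so the point is inside Z-10.

Z-10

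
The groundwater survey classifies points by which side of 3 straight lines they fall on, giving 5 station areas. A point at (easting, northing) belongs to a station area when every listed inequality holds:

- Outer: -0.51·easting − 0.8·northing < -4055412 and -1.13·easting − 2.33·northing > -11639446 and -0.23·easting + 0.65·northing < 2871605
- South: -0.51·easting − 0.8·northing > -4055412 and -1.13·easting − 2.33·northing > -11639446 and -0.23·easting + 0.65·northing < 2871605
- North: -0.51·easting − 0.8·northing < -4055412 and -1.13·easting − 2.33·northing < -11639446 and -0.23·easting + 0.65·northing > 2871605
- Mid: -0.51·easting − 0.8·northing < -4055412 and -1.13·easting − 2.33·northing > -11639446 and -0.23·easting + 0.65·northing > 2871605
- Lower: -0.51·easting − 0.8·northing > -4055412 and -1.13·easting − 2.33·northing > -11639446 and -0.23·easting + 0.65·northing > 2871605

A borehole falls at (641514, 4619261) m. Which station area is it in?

South

-0.51·641514 − 0.8·4619261 = -4022580.940, which is > -4055412
-1.13·641514 − 2.33·4619261 = -11487788.950, which is > -11639446
-0.23·641514 + 0.65·4619261 = 2854971.430, which is < 2871605
This sign pattern matches South.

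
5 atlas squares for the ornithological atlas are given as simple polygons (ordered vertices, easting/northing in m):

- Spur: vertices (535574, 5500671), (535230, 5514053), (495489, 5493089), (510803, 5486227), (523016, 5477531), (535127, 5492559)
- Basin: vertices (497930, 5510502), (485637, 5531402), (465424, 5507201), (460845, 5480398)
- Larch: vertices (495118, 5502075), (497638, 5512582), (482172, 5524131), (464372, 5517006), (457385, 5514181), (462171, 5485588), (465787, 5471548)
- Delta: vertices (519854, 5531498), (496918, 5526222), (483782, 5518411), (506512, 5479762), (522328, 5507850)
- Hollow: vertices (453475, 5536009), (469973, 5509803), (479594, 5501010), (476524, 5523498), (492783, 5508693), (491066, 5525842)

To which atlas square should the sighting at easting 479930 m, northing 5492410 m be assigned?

Larch

Cast a ray rightward from (479930, 5492410). For each polygon, the edges (by vertex number in listed order) whose endpoints lie on opposite sides of northing = 5492410, where each meets that height, and whether that is right or left of the point:
Spur: 3–4 at easting≈497004.3 (right), 5–6 at easting≈535006.9 (right) → 2 crossings.
Basin: 3–4 at easting≈462897.1 (left), 4–1 at easting≈475642.5 (left) → 0 crossings.
Larch: 5–6 at easting≈461029.1 (left), 7–1 at easting≈485831.7 (right) → 1 crossing.
Delta: 3–4 at easting≈499073.5 (right), 4–5 at easting≈513633.9 (right) → 2 crossings.
Hollow: no edge straddles that height → 0 crossings.
Only Larch has an odd count, so the point is inside Larch.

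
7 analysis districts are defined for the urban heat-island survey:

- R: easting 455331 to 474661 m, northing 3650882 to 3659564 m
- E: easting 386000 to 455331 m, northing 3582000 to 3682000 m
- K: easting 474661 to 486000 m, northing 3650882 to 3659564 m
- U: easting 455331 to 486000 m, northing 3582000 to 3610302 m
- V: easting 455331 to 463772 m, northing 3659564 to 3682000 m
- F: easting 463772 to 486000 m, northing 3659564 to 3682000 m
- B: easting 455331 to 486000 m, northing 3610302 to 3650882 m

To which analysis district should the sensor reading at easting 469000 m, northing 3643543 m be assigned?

The point has easting = 469000 and northing = 3643543.
Only B satisfies 455331 ≤ easting ≤ 486000 and 3610302 ≤ northing ≤ 3650882.

B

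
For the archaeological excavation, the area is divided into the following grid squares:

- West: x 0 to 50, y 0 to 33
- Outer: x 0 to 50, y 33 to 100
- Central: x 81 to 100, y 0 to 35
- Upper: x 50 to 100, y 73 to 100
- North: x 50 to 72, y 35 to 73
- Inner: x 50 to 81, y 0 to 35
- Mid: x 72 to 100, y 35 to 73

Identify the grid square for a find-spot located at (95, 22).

Central

The point has x = 95 and y = 22.
Only Central satisfies 81 ≤ x ≤ 100 and 0 ≤ y ≤ 35.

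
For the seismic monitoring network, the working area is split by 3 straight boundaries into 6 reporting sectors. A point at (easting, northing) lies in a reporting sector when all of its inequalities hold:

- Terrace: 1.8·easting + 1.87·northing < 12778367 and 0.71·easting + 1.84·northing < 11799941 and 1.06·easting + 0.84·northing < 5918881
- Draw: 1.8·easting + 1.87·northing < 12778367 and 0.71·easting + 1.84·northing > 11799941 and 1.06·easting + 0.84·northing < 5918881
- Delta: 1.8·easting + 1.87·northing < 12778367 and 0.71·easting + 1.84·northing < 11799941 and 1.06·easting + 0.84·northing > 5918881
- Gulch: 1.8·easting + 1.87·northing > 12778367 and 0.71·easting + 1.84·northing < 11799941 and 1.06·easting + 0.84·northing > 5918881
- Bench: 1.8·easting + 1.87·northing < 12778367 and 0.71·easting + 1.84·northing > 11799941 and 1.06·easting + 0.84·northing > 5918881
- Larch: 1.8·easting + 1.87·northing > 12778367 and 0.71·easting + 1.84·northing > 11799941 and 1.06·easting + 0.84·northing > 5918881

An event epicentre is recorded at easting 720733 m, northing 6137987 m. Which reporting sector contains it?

Bench

1.8·720733 + 1.87·6137987 = 12775355.090, which is < 12778367
0.71·720733 + 1.84·6137987 = 11805616.510, which is > 11799941
1.06·720733 + 0.84·6137987 = 5919886.060, which is > 5918881
This sign pattern matches Bench.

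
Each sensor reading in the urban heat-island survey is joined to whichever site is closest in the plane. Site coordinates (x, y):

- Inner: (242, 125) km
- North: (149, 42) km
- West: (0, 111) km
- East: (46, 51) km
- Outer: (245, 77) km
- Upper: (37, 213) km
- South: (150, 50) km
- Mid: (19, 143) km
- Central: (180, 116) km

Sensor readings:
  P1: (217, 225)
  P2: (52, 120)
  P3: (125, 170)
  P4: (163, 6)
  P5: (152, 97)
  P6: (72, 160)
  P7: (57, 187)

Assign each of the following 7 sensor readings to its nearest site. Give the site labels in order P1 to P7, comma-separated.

Inner, Mid, Central, North, Central, Mid, Upper

P1 → Inner (d²=10625.00)
P2 → Mid (d²=1618.00)
P3 → Central (d²=5941.00)
P4 → North (d²=1492.00)
P5 → Central (d²=1145.00)
P6 → Mid (d²=3098.00)
P7 → Upper (d²=1076.00)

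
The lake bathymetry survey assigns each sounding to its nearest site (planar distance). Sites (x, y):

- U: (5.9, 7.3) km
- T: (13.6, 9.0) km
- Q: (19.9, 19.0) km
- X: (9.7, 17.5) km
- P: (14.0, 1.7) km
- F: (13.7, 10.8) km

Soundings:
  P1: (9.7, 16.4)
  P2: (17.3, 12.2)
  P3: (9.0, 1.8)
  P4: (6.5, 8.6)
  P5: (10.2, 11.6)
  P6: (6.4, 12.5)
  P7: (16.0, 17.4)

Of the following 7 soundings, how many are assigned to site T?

0

P1 → X
P2 → F
P3 → P
P4 → U
P5 → F
P6 → U
P7 → Q
0 of the 7 go to T.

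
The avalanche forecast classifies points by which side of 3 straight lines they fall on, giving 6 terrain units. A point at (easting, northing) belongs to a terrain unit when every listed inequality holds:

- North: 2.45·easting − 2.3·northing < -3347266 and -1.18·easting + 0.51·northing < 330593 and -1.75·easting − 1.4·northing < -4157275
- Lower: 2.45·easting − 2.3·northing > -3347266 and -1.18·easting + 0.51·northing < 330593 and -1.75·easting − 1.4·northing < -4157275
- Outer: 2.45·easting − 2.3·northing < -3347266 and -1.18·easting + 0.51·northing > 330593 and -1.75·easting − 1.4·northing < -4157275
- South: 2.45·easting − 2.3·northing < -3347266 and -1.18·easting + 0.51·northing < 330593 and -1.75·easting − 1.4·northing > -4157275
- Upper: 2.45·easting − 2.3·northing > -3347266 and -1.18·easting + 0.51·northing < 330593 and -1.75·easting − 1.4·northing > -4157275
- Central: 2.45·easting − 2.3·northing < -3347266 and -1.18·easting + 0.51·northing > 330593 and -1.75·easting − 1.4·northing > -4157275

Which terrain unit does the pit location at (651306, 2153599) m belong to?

South

2.45·651306 − 2.3·2153599 = -3357578.000, which is < -3347266
-1.18·651306 + 0.51·2153599 = 329794.410, which is < 330593
-1.75·651306 − 1.4·2153599 = -4154824.100, which is > -4157275
This sign pattern matches South.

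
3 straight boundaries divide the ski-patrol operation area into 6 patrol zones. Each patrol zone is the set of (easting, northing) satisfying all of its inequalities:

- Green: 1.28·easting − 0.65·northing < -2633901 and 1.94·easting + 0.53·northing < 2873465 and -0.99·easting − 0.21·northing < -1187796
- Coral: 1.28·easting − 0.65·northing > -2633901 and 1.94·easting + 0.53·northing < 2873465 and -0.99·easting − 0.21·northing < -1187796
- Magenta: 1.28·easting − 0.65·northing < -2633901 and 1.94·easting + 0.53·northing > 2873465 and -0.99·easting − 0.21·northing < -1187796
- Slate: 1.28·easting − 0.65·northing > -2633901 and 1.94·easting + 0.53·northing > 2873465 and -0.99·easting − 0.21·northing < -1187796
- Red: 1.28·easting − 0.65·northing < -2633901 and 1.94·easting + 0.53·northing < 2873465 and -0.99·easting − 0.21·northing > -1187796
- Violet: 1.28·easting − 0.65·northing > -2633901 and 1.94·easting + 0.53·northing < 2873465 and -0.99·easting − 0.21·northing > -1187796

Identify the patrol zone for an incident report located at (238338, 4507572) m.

Violet

1.28·238338 − 0.65·4507572 = -2624849.160, which is > -2633901
1.94·238338 + 0.53·4507572 = 2851388.880, which is < 2873465
-0.99·238338 − 0.21·4507572 = -1182544.740, which is > -1187796
This sign pattern matches Violet.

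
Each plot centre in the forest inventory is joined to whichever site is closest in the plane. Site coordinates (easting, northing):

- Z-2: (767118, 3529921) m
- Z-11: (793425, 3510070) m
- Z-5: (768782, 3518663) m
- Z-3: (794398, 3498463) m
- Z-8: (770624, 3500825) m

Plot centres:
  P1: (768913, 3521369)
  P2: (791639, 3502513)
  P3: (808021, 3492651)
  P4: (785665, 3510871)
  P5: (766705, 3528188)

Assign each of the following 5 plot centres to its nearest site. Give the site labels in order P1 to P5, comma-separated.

P1 → Z-5 (d²=7339597.00)
P2 → Z-3 (d²=24014581.00)
P3 → Z-3 (d²=219365473.00)
P4 → Z-11 (d²=60859201.00)
P5 → Z-2 (d²=3173858.00)

Z-5, Z-3, Z-3, Z-11, Z-2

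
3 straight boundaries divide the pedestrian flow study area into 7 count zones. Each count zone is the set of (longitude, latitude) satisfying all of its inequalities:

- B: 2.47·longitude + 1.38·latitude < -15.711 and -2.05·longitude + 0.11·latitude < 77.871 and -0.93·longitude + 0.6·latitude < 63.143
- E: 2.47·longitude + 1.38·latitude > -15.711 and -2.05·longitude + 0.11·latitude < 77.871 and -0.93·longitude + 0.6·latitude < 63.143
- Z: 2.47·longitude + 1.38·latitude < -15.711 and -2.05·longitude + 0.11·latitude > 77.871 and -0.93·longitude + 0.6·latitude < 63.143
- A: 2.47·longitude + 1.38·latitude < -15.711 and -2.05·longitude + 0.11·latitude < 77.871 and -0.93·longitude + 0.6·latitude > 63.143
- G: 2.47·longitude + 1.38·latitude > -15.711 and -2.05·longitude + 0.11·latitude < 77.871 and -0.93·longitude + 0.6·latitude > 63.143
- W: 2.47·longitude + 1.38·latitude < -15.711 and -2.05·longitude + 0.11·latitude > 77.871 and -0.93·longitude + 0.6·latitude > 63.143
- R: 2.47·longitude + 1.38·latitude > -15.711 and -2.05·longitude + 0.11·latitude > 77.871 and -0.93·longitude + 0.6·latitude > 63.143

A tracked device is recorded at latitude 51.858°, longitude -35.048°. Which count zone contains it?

2.47·-35.048 + 1.38·51.858 = -15.005, which is > -15.711
-2.05·-35.048 + 0.11·51.858 = 77.553, which is < 77.871
-0.93·-35.048 + 0.6·51.858 = 63.709, which is > 63.143
This sign pattern matches G.

G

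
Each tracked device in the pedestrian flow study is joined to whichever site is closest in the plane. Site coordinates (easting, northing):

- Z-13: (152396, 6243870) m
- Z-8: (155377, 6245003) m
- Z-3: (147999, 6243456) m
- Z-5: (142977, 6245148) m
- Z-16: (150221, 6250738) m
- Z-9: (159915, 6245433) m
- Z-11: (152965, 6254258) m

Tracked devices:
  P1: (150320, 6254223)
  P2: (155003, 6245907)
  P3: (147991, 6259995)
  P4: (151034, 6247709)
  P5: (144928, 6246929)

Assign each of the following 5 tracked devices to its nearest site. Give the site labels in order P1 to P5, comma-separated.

Z-11, Z-8, Z-11, Z-16, Z-5

P1 → Z-11 (d²=6997250.00)
P2 → Z-8 (d²=957092.00)
P3 → Z-11 (d²=57653845.00)
P4 → Z-16 (d²=9835810.00)
P5 → Z-5 (d²=6978362.00)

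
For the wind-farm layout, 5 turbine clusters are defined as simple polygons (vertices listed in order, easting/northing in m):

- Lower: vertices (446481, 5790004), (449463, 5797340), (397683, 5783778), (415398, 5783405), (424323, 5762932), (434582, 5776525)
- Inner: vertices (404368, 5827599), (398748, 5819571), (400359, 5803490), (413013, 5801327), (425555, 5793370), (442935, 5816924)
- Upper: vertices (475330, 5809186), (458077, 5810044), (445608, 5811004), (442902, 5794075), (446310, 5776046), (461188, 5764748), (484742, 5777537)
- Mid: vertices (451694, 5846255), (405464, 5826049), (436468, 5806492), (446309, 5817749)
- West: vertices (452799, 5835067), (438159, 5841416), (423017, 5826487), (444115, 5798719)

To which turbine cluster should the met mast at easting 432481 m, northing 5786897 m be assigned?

Cast a ray rightward from (432481, 5786897). For each polygon, the edges (by vertex number in listed order) whose endpoints lie on opposite sides of northing = 5786897, where each meets that height, and whether that is right or left of the point:
Lower: 2–3 at easting≈409591.4 (left), 6–1 at easting≈443738.2 (right) → 1 crossing.
Inner: no edge straddles that height → 0 crossings.
Upper: 4–5 at easting≈444258.8 (right), 7–1 at easting≈481958.5 (right) → 2 crossings.
Mid: no edge straddles that height → 0 crossings.
West: no edge straddles that height → 0 crossings.
Only Lower has an odd count, so the point is inside Lower.

Lower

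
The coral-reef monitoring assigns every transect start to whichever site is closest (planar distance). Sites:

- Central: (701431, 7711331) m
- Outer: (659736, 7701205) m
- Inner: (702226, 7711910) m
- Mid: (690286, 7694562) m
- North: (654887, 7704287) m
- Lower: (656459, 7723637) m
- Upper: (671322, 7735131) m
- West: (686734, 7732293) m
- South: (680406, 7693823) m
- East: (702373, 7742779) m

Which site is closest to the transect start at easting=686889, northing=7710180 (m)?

Central

Squared distances to each site:
Central: 212794565.000; Outer: 817836034.000; Inner: 238216469.000; Mid: 255461533.000; North: 1058855453.000; Lower: 1107075749.000; Upper: 864883890.000; West: 489008794.000; South: 309580738.000; East: 1302449057.000.
Minimum at Central.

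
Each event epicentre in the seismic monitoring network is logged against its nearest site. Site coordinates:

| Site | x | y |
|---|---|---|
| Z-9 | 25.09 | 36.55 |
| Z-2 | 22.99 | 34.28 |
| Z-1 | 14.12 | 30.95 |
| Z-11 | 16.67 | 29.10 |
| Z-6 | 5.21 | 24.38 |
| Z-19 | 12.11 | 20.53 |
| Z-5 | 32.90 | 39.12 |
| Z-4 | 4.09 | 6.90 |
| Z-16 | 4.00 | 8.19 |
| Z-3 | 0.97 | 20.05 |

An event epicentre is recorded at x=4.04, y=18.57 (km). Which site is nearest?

Squared distances to each site:
Z-9: 766.383; Z-2: 605.907; Z-1: 254.871; Z-11: 270.398; Z-6: 35.125; Z-19: 68.967; Z-5: 1255.202; Z-4: 136.191; Z-16: 107.746; Z-3: 11.615.
Minimum at Z-3.

Z-3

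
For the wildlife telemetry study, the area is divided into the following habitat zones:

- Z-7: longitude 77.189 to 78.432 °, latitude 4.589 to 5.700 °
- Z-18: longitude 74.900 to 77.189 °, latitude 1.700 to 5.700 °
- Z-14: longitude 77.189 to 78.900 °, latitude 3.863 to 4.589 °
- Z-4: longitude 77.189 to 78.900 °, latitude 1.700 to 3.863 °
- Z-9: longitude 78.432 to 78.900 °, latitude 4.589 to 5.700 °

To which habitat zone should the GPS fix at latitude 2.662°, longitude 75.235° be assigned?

Z-18

The point has longitude = 75.235 and latitude = 2.662.
Only Z-18 satisfies 74.900 ≤ longitude ≤ 77.189 and 1.700 ≤ latitude ≤ 5.700.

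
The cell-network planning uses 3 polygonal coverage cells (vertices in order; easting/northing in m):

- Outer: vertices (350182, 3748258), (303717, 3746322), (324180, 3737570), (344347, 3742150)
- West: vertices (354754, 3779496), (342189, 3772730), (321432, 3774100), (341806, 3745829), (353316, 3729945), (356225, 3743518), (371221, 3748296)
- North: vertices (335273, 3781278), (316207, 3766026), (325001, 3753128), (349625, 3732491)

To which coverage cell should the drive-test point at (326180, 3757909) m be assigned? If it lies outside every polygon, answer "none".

Cast a ray rightward from (326180, 3757909). For each polygon, the edges (by vertex number in listed order) whose endpoints lie on opposite sides of northing = 3757909, where each meets that height, and whether that is right or left of the point:
Outer: no edge straddles that height → 0 crossings.
West: 3–4 at easting≈333100.3 (right), 7–1 at easting≈366147.4 (right) → 2 crossings.
North: 2–3 at easting≈321741.3 (left), 4–1 at easting≈342147.6 (right) → 1 crossing.
Only North has an odd count, so the point is inside North.

North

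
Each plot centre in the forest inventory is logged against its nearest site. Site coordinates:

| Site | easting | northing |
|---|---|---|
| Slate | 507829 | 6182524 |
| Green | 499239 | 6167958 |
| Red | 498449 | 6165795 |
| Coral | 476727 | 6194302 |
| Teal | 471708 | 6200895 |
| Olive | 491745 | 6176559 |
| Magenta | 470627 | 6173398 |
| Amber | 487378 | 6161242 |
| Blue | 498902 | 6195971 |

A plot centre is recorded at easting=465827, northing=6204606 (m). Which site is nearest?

Teal

Squared distances to each site:
Slate: 2251782728.000; Green: 2459437648.000; Red: 2570488605.000; Coral: 224982416.000; Teal: 48357682.000; Olive: 1458376933.000; Magenta: 996979264.000; Amber: 2344882097.000; Blue: 1168518850.000.
Minimum at Teal.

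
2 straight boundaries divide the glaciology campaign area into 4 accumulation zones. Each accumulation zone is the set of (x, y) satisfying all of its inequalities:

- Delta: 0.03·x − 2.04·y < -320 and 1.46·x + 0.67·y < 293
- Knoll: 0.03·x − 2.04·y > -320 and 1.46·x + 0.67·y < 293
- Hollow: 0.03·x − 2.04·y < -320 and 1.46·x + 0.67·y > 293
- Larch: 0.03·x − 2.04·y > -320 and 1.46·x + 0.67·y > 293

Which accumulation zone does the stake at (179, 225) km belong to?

Hollow

0.03·179 − 2.04·225 = -453.630, which is < -320
1.46·179 + 0.67·225 = 412.090, which is > 293
This sign pattern matches Hollow.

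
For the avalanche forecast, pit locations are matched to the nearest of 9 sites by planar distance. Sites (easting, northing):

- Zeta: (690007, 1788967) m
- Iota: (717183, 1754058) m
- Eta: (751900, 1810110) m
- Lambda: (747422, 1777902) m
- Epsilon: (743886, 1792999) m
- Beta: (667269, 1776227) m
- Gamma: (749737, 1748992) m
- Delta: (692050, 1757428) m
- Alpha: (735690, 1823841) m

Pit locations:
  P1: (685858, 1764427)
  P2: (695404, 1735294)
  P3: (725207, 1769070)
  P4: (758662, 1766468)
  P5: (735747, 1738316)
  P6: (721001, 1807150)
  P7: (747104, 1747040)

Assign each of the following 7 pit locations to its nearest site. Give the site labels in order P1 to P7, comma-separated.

Delta, Delta, Iota, Lambda, Gamma, Alpha, Gamma

P1 → Delta (d²=87326865.00)
P2 → Delta (d²=501163272.00)
P3 → Iota (d²=289744720.00)
P4 → Lambda (d²=257073956.00)
P5 → Gamma (d²=309697076.00)
P6 → Alpha (d²=494356202.00)
P7 → Gamma (d²=10742993.00)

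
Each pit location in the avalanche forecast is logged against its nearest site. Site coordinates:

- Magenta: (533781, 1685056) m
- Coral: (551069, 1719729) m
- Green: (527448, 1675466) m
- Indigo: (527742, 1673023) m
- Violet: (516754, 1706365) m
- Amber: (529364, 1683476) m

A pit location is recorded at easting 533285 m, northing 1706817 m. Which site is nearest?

Squared distances to each site:
Magenta: 473787137.000; Coral: 482990400.000; Green: 1016955770.000; Indigo: 1172759285.000; Violet: 273478265.000; Amber: 560176522.000.
Minimum at Violet.

Violet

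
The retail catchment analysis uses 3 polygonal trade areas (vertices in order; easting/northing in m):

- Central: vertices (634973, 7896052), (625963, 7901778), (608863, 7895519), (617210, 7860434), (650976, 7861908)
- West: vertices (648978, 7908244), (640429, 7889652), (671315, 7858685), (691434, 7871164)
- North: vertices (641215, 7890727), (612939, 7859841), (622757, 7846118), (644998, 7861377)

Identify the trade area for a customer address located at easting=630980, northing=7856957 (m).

North

Cast a ray rightward from (630980, 7856957). For each polygon, the edges (by vertex number in listed order) whose endpoints lie on opposite sides of northing = 7856957, where each meets that height, and whether that is right or left of the point:
Central: no edge straddles that height → 0 crossings.
West: no edge straddles that height → 0 crossings.
North: 2–3 at easting≈615002.3 (left), 3–4 at easting≈638555.6 (right) → 1 crossing.
Only North has an odd count, so the point is inside North.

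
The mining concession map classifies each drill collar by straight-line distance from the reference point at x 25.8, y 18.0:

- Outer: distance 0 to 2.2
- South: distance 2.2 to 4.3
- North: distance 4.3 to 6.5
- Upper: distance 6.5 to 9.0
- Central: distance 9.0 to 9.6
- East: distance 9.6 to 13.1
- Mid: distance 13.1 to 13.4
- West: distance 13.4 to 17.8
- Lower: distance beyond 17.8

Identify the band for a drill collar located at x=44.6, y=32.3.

Lower

Distance = √((44.6−25.8)² + (32.3−18.0)²) = √(353.440 + 204.490) = 23.621.
17.8 ≤ 23.621 < ∞ → Lower.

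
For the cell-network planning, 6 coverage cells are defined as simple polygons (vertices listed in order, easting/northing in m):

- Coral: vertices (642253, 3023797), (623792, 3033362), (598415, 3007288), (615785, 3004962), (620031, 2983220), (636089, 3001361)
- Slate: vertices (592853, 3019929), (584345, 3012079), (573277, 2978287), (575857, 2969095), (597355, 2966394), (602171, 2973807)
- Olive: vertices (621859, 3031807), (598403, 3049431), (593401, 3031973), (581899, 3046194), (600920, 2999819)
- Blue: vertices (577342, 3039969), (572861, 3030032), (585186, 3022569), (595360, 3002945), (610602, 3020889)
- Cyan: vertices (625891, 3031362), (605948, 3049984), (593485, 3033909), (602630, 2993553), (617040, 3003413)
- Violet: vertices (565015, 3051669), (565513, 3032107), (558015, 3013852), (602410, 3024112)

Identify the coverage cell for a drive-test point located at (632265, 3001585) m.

Coral

Cast a ray rightward from (632265, 3001585). For each polygon, the edges (by vertex number in listed order) whose endpoints lie on opposite sides of northing = 3001585, where each meets that height, and whether that is right or left of the point:
Coral: 4–5 at easting≈616444.5 (left), 6–1 at easting≈636150.5 (right) → 1 crossing.
Slate: 2–3 at easting≈580907.9 (left), 6–1 at easting≈596559.0 (left) → 0 crossings.
Olive: 4–5 at easting≈600195.7 (left), 5–1 at easting≈602076.0 (left) → 0 crossings.
Blue: no edge straddles that height → 0 crossings.
Cyan: 3–4 at easting≈600809.9 (left), 4–5 at easting≈614368.5 (left) → 0 crossings.
Violet: no edge straddles that height → 0 crossings.
Only Coral has an odd count, so the point is inside Coral.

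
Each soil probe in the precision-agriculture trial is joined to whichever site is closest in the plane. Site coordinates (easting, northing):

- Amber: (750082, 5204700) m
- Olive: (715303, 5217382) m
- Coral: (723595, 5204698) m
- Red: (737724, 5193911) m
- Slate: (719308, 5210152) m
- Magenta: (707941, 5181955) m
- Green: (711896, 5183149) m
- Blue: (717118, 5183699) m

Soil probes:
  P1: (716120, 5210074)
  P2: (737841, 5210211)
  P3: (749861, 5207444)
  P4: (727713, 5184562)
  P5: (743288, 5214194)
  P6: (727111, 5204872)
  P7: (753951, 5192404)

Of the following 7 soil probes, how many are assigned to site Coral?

P1 → Slate
P2 → Amber
P3 → Amber
P4 → Blue
P5 → Amber
P6 → Coral
P7 → Amber
1 of the 7 goes to Coral.

1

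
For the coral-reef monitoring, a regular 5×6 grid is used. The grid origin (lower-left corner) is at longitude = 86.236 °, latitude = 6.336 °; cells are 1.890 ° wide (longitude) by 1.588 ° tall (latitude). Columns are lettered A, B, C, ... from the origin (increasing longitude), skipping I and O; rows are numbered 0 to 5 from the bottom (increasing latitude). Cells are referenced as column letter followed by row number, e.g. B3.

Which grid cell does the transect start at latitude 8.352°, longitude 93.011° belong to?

D1

Column index: ⌊(93.011 − 86.236) / 1.890⌋ = ⌊3.585⌋ = 3 → column D
Row offset from origin: ⌊(8.352 − 6.336) / 1.588⌋ = ⌊1.270⌋ = 1 → row 1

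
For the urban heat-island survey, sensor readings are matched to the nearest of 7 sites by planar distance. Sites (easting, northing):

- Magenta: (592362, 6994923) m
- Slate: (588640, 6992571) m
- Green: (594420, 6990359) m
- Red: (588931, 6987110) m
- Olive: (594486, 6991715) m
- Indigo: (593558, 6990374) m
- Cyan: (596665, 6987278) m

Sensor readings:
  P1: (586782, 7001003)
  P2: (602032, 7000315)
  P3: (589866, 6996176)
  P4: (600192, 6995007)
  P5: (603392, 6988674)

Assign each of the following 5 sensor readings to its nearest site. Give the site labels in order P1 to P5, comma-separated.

P1 → Magenta (d²=68102800.00)
P2 → Magenta (d²=122582564.00)
P3 → Magenta (d²=7800025.00)
P4 → Olive (d²=43395700.00)
P5 → Cyan (d²=47201345.00)

Magenta, Magenta, Magenta, Olive, Cyan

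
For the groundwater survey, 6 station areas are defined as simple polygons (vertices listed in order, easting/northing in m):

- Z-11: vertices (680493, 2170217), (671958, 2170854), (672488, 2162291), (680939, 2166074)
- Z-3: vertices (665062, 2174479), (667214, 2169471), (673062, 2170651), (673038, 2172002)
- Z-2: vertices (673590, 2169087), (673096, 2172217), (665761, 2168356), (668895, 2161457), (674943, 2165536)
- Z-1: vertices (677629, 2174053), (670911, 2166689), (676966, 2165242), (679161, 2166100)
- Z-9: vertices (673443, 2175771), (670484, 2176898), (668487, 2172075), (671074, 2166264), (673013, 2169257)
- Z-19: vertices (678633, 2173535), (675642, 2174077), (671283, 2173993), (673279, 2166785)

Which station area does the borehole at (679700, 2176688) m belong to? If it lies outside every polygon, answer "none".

Cast a ray rightward from (679700, 2176688). For each polygon, the edges (by vertex number in listed order) whose endpoints lie on opposite sides of northing = 2176688, where each meets that height, and whether that is right or left of the point:
Z-11: no edge straddles that height → 0 crossings.
Z-3: no edge straddles that height → 0 crossings.
Z-2: no edge straddles that height → 0 crossings.
Z-1: no edge straddles that height → 0 crossings.
Z-9: 1–2 at easting≈671035.4 (left), 2–3 at easting≈670397.0 (left) → 0 crossings.
Z-19: no edge straddles that height → 0 crossings.
All counts are even, so the point lies outside every listed polygon.

none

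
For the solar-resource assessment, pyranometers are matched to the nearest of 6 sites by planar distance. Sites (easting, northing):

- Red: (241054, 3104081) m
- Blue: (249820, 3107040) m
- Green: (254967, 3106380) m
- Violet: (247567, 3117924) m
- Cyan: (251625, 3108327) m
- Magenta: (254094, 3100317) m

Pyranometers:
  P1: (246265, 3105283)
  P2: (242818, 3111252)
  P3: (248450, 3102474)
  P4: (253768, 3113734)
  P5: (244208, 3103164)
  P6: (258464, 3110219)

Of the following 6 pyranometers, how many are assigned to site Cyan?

1

P1 → Blue
P2 → Red
P3 → Blue
P4 → Cyan
P5 → Red
P6 → Green
1 of the 6 goes to Cyan.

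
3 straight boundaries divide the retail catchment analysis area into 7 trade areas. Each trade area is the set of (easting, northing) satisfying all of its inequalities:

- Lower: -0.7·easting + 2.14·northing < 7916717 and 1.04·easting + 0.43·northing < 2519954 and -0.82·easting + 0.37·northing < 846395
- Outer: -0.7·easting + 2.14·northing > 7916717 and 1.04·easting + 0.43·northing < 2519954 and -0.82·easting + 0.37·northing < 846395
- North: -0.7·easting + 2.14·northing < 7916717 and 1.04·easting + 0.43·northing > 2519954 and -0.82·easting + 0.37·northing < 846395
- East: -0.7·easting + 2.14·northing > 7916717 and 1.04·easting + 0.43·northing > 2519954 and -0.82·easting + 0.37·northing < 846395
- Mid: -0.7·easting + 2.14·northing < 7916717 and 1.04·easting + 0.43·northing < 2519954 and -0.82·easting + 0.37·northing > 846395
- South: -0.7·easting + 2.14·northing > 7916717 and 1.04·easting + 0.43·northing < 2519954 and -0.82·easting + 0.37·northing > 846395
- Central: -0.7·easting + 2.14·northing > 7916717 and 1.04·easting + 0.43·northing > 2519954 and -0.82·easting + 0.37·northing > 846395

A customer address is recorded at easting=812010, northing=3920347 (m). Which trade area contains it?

-0.7·812010 + 2.14·3920347 = 7821135.580, which is < 7916717
1.04·812010 + 0.43·3920347 = 2530239.610, which is > 2519954
-0.82·812010 + 0.37·3920347 = 784680.190, which is < 846395
This sign pattern matches North.

North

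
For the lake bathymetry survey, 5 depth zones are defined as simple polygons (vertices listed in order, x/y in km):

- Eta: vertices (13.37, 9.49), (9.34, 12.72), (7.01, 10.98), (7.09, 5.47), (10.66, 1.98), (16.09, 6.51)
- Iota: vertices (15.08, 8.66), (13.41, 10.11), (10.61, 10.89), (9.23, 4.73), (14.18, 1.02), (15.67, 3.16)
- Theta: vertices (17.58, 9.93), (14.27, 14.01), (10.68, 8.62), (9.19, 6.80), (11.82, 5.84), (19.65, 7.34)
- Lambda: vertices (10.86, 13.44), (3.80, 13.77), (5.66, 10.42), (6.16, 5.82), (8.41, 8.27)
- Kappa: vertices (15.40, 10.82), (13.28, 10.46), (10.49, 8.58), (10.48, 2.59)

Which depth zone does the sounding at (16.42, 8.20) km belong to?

Theta

Cast a ray rightward from (16.42, 8.20). For each polygon, the edges (by vertex number in listed order) whose endpoints lie on opposite sides of y = 8.20, where each meets that height, and whether that is right or left of the point:
Eta: 3–4 at x≈7.050 (left), 6–1 at x≈14.547 (left) → 0 crossings.
Iota: 3–4 at x≈10.007 (left), 6–1 at x≈15.129 (left) → 0 crossings.
Theta: 3–4 at x≈10.336 (left), 6–1 at x≈18.963 (right) → 1 crossing.
Lambda: 3–4 at x≈5.901 (left), 4–5 at x≈8.346 (left) → 0 crossings.
Kappa: 3–4 at x≈10.489 (left), 4–1 at x≈13.834 (left) → 0 crossings.
Only Theta has an odd count, so the point is inside Theta.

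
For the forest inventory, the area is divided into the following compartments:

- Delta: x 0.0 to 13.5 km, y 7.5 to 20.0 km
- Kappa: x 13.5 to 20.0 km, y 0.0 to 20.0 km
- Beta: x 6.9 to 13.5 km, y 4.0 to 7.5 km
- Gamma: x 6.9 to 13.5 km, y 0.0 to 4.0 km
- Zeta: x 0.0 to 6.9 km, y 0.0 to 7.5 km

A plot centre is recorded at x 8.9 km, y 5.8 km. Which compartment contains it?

The point has x = 8.9 and y = 5.8.
Only Beta satisfies 6.9 ≤ x ≤ 13.5 and 4.0 ≤ y ≤ 7.5.

Beta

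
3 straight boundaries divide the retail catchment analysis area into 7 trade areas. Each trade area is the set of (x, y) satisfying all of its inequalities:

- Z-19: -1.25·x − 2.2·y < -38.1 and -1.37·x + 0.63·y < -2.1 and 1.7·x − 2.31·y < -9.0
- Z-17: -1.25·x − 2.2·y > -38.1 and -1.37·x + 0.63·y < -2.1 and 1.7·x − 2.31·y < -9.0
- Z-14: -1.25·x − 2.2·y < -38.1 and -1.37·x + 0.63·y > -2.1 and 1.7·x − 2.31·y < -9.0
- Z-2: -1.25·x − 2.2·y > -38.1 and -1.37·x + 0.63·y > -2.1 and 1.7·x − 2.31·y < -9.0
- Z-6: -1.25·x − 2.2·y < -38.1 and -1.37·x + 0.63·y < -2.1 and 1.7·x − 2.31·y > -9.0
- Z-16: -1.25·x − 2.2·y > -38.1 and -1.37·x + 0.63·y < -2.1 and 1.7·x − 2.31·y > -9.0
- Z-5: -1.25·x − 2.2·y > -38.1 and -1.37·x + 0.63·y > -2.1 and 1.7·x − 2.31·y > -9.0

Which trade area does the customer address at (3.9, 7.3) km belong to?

Z-2

-1.25·3.9 − 2.2·7.3 = -20.935, which is > -38.1
-1.37·3.9 + 0.63·7.3 = -0.744, which is > -2.1
1.7·3.9 − 2.31·7.3 = -10.233, which is < -9.0
This sign pattern matches Z-2.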